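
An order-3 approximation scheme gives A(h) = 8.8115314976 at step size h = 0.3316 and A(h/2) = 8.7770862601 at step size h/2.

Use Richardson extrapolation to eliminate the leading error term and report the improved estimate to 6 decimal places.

r = 3, so 2^r = 8.
Numerator 8·A(h/2) − A(h) = 8·8.7770862601 − 8.8115314976 = 61.4051585832
Denominator 8 − 1 = 7.
Extrapolated: 61.4051585832 / 7 = 8.7721655119

8.772166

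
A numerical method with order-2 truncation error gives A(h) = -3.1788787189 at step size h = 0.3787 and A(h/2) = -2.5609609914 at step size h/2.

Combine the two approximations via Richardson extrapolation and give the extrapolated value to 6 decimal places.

-2.354988

Leading term ∝ h^2; use weight 4 = 2^2.
Top: 4(-2.5609609914) − (-3.1788787189) = -7.0649652467
Divide by 2^2 − 1 = 3.
Result: -2.3549884156
Correction |R − A(h/2)| = 2.060e-01; gap |A(h/2) − A(h)| = 6.179e-01.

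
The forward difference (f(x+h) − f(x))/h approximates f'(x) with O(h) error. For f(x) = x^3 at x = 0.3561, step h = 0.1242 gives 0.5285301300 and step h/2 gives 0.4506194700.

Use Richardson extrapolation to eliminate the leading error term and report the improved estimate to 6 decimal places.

0.372709

r = 1: numerator weight 2, denominator 1.
2·0.4506194700 = 0.9012389400; subtract 0.5285301300 → 0.3727088100
Divide by 2^1 − 1 = 1.
So the Richardson estimate is 0.3727088100.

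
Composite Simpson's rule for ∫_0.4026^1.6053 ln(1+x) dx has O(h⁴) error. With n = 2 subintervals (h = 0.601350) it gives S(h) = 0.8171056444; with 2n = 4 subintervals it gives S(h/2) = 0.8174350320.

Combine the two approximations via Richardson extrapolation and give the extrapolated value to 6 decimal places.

0.817457

Method order is 4; weight 2^4 = 16.
2^4 × A(h/2) = 13.0789605120; minus A(h) gives 12.2618548676.
Denominator 16 − 1 = 15.
12.2618548676 ÷ 15 = 0.8174569912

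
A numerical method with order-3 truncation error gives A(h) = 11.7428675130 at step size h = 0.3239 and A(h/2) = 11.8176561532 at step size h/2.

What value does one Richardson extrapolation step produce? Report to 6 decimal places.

11.828340

r = 3, so 2^r = 8.
Top: 8(11.8176561532) − (11.7428675130) = 82.7983817126
(8·11.8176561532 − 11.7428675130)/(8 − 1) = 11.8283402447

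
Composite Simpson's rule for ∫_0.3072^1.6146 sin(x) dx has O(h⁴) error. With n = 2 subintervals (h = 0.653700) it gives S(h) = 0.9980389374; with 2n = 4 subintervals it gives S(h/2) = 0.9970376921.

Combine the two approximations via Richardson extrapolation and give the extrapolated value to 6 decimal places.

r = 4, so 2^r = 16.
2^4 × A(h/2) = 15.9526030736; minus A(h) gives 14.9545641362.
Extrapolated: 14.9545641362 / 15 = 0.9969709424
Correction |R − A(h/2)| = 6.675e-05; gap |A(h/2) − A(h)| = 1.001e-03.

0.996971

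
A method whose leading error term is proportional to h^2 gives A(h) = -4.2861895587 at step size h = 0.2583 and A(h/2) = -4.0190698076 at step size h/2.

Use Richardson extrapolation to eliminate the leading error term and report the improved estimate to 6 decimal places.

-3.930030

r = 2: numerator weight 4, denominator 3.
Top: 4(-4.0190698076) − (-4.2861895587) = -11.7900896717
Denominator 4 − 1 = 3.
Result: -3.9300298906
Gap between inputs: 2.671e-01; correction applied: +0.0890399170.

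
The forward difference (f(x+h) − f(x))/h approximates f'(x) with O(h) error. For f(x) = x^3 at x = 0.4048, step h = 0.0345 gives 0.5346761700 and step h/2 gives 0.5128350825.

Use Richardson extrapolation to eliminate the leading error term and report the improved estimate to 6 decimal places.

0.490994

Method order is 1; weight 2^1 = 2.
2×0.5128350825 = 1.0256701650; 1.0256701650 − 0.5346761700 = 0.4909939950
Extrapolated: 0.4909939950 / 1 = 0.4909939950
Shift from A(h/2): −0.0218410875.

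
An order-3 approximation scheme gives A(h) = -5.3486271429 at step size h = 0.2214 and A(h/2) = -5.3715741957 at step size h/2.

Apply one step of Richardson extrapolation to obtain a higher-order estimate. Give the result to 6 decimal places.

Error is O(h^3); halving h shrinks it by 2^3 = 8.
Numerator 8*A(h/2) − A(h) = 8*(-5.3715741957) − (-5.3486271429) = -37.6239664227
Extrapolated: (-37.6239664227) / 7 = -5.3748523461
Correction |R − A(h/2)| = 3.278e-03; gap |A(h/2) − A(h)| = 2.295e-02.

-5.374852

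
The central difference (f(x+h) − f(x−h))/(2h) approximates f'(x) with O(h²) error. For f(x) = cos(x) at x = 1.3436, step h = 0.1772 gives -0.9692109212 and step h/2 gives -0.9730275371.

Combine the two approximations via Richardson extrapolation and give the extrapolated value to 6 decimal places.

With r = 2 the leading error scales as h^2, so the weight is 2^2 = 4.
Numerator 4*A(h/2) − A(h) = 4*(-0.9730275371) − (-0.9692109212) = -2.9228992272
Denominator 4 − 1 = 3.
(4*(-0.9730275371) − (-0.9692109212))/(4 − 1) = -0.9742997424

-0.974300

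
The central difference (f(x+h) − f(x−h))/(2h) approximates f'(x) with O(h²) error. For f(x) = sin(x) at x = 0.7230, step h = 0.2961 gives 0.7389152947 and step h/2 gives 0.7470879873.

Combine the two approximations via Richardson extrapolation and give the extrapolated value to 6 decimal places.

0.749812

Error is O(h^2); halving h shrinks it by 2^2 = 4.
Difference of the inputs: 0.7470879873 − 0.7389152947 = 0.0081726926
Correction (A(h/2) − A(h))/(4 − 1) = 0.0081726926/3 = 0.0027242309
R = 0.7470879873 + 0.0027242309 = 0.7498122182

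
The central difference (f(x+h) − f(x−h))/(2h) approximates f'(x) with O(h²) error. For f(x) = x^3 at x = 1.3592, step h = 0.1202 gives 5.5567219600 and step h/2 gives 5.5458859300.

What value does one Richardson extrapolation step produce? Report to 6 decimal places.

5.542274

Leading term ∝ h^2; use weight 4 = 2^2.
4 × 5.5458859300 = 22.1835437200; subtract 5.5567219600 → 16.6268217600
Denominator 4 − 1 = 3.
(4 × 5.5458859300 − 5.5567219600)/(4 − 1) = 5.5422739200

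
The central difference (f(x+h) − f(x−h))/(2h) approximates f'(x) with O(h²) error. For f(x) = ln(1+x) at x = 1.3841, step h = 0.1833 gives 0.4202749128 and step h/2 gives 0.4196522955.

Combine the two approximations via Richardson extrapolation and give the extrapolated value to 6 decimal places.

0.419445

Method order is 2; weight 2^2 = 4.
4 × 0.4196522955 − 0.4202749128 = 1.2583342692
Denominator 4 − 1 = 3.
So the Richardson estimate is 0.4194447564.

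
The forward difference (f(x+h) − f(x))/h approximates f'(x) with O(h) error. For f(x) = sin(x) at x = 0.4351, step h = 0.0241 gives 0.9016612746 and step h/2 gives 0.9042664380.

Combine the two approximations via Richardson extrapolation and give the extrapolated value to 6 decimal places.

Error is O(h^1); halving h shrinks it by 2^1 = 2.
Top: 2(0.9042664380) − (0.9016612746) = 0.9068716014
Divide by 2^1 − 1 = 1.
(2×0.9042664380 − 0.9016612746)/(2 − 1) = 0.9068716014
Correction |R − A(h/2)| = 2.605e-03; gap |A(h/2) − A(h)| = 2.605e-03.

0.906872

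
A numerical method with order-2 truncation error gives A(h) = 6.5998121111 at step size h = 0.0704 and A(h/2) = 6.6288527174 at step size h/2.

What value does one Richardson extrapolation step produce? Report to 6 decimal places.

The method has order 2: 2^2 = 4.
2^2×A(h/2) = 26.5154108696; minus A(h) gives 19.9155987585.
Denominator 4 − 1 = 3.
R = 19.9155987585/3 = 6.6385329195

6.638533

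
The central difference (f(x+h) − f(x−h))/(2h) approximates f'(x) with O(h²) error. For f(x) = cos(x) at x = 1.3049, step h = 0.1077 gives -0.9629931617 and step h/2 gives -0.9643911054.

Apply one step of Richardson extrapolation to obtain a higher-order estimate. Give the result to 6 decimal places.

Leading term ∝ h^2; use weight 4 = 2^2.
4·(-0.9643911054) − (-0.9629931617) = -2.8945712599
Extrapolated: (-2.8945712599) / 3 = -0.9648570866
Correction |R − A(h/2)| = 4.660e-04; gap |A(h/2) − A(h)| = 1.398e-03.

-0.964857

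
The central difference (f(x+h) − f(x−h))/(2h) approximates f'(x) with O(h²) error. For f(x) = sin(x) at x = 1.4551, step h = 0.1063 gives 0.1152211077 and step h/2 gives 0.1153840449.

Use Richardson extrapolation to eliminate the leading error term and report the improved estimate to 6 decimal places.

Method order is 2; weight 2^2 = 4.
Weighted: 0.4615361796 − 0.1152211077 = 0.3463150719
Denominator 4 − 1 = 3.
R = 0.3463150719/3 = 0.1154383573

0.115438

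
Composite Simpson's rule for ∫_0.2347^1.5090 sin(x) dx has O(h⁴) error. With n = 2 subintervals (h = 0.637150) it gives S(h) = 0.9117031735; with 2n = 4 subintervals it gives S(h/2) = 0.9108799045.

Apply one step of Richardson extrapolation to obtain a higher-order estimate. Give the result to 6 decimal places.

The method has order 4: 2^4 = 16.
16*0.9108799045 − 0.9117031735 = 13.6623752985
Denominator 16 − 1 = 15.
So the Richardson estimate is 0.9108250199.

0.910825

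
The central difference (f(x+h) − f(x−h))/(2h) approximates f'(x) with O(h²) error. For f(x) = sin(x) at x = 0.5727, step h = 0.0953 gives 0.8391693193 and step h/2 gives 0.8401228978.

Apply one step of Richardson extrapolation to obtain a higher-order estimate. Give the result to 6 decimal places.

Order 2 gives 2^r = 4 and 2^r − 1 = 3.
Top: 4(0.8401228978) − (0.8391693193) = 2.5213222719
(4·0.8401228978 − 0.8391693193)/(4 − 1) = 0.8404407573
Shift from A(h/2): +0.0003178595.

0.840441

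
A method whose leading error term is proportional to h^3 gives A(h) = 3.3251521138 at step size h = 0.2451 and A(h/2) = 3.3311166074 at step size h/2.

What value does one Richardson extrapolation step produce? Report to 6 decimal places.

The method has order 3: 2^3 = 8.
Difference of the inputs: 3.3311166074 − 3.3251521138 = 0.0059644936
Divide by 2^3 − 1 = 7: 0.0059644936/7 = 0.0008520705
R = 3.3311166074 + 0.0008520705 = 3.3319686779

3.331969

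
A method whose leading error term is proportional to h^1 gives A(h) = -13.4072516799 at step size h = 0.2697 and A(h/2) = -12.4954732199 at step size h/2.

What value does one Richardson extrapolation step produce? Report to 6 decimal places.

-11.583695

r = 1: numerator weight 2, denominator 1.
A(h/2) − A(h) = -12.4954732199 − (-13.4072516799) = 0.9117784600
Divide by 2^1 − 1 = 1: 0.9117784600/1 = 0.9117784600
R = A(h/2) + (A(h/2) − A(h))/1 = -12.4954732199 + 0.9117784600 = -11.5836947599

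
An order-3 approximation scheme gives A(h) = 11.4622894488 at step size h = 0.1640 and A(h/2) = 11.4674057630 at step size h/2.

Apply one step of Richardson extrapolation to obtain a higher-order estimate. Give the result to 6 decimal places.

With r = 3 the leading error scales as h^3, so the weight is 2^3 = 8.
Top: 8(11.4674057630) − (11.4622894488) = 80.2769566552
R = 80.2769566552/7 = 11.4681366650

11.468137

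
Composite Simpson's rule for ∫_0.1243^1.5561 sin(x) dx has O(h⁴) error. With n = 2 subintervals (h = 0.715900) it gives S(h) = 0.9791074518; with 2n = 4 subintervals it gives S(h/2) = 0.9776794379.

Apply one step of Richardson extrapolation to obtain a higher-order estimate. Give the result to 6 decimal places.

0.977584

Order 4 gives 2^r = 16 and 2^r − 1 = 15.
16 × 0.9776794379 − 0.9791074518 = 14.6637635546
14.6637635546 ÷ 15 = 0.9775842370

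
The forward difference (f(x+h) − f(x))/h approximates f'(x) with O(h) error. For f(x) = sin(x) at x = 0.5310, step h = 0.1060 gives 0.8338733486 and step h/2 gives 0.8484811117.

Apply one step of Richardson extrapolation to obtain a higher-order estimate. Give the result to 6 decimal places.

Error is O(h^1); halving h shrinks it by 2^1 = 2.
Weighted: 1.6969622234 − 0.8338733486 = 0.8630888748
0.8630888748 ÷ 1 = 0.8630888748

0.863089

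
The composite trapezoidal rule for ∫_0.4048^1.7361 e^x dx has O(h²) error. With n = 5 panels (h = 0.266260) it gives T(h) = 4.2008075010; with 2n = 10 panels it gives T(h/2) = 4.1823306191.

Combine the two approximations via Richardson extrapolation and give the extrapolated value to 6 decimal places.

4.176172

With r = 2 the leading error scales as h^2, so the weight is 2^2 = 4.
4·4.1823306191 = 16.7293224764; subtract 4.2008075010 → 12.5285149754
Divide by 2^2 − 1 = 3.
Result: 4.1761716585
Correction |R − A(h/2)| = 6.159e-03; gap |A(h/2) − A(h)| = 1.848e-02.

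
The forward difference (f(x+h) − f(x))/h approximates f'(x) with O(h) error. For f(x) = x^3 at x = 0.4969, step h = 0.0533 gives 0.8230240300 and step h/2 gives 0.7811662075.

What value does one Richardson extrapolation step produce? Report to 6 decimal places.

Error is O(h^1); halving h shrinks it by 2^1 = 2.
Top: 2(0.7811662075) − (0.8230240300) = 0.7393083850
Extrapolated: 0.7393083850 / 1 = 0.7393083850
Gap between inputs: 4.186e-02; correction applied: −0.0418578225.

0.739308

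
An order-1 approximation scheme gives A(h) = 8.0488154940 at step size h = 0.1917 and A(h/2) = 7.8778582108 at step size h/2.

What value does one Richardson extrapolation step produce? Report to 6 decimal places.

7.706901

Order 1 gives 2^r = 2 and 2^r − 1 = 1.
Weighted: 15.7557164216 − 8.0488154940 = 7.7069009276
(2·7.8778582108 − 8.0488154940)/(2 − 1) = 7.7069009276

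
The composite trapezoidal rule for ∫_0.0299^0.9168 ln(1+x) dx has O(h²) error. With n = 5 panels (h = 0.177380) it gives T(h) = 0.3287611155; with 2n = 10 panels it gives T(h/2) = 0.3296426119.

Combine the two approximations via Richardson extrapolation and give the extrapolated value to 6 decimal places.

0.329936

Leading term ∝ h^2; use weight 4 = 2^2.
4*0.3296426119 − 0.3287611155 = 0.9898093321
(4*0.3296426119 − 0.3287611155)/(4 − 1) = 0.3299364440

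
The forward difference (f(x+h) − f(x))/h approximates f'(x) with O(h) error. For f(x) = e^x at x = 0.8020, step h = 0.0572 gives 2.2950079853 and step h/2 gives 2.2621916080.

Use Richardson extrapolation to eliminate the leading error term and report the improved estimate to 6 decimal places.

The method has order 1: 2^1 = 2.
2*2.2621916080 − 2.2950079853 = 2.2293752307
Divide by 2^1 − 1 = 1.
R = 2.2293752307/1 = 2.2293752307

2.229375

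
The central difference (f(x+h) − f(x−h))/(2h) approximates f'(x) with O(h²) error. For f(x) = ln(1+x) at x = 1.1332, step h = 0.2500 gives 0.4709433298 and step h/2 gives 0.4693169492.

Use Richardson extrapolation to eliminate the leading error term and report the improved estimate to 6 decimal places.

0.468775

The method has order 2: 2^2 = 4.
4·0.4693169492 = 1.8772677968; subtract 0.4709433298 → 1.4063244670
(4·0.4693169492 − 0.4709433298)/(4 − 1) = 0.4687748223
Gap between inputs: 1.626e-03; correction applied: −0.0005421269.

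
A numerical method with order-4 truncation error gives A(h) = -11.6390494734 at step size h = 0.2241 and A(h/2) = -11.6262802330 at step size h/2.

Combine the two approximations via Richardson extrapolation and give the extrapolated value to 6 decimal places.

-11.625429

r = 4: numerator weight 16, denominator 15.
2^4×A(h/2) = -186.0204837280; minus A(h) gives -174.3814342546.
(16×(-11.6262802330) − (-11.6390494734))/(16 − 1) = -11.6254289503
Shift from A(h/2): +0.0008512827.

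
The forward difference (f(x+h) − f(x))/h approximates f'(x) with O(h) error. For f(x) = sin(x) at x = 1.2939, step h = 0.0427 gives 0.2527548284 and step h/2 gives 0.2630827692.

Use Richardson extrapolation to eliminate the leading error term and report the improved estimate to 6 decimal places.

0.273411

Order 1 gives 2^r = 2 and 2^r − 1 = 1.
2*0.2630827692 = 0.5261655384; 0.5261655384 − 0.2527548284 = 0.2734107100
(2*0.2630827692 − 0.2527548284)/(2 − 1) = 0.2734107100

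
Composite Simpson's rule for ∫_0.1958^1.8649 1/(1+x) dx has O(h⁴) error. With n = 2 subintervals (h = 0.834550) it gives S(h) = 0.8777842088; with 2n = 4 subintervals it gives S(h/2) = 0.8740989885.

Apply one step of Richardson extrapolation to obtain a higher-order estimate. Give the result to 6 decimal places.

0.873853

r = 4, so 2^r = 16.
16*0.8740989885 − 0.8777842088 = 13.1077996072
(16*0.8740989885 − 0.8777842088)/(16 − 1) = 0.8738533071
Shift from A(h/2): −0.0002456814.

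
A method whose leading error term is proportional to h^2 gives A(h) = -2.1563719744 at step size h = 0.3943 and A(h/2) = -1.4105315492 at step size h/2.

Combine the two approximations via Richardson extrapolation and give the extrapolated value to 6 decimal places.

r = 2: numerator weight 4, denominator 3.
2^2*A(h/2) = -5.6421261968; minus A(h) gives -3.4857542224.
R = (-3.4857542224)/3 = -1.1619180741

-1.161918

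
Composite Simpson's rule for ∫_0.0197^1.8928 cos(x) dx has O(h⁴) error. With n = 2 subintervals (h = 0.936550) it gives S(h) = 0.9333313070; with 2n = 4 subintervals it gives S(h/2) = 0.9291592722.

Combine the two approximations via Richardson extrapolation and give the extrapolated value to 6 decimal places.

Leading term ∝ h^4; use weight 16 = 2^4.
16 × 0.9291592722 = 14.8665483552; 14.8665483552 − 0.9333313070 = 13.9332170482
Divide by 2^4 − 1 = 15.
R = 13.9332170482/15 = 0.9288811365

0.928881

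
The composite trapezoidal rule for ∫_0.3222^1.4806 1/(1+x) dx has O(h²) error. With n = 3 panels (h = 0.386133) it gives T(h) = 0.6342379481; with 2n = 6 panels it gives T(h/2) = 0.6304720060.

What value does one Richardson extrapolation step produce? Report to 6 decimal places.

r = 2: numerator weight 4, denominator 3.
4·0.6304720060 − 0.6342379481 = 1.8876500759
Divide by 2^2 − 1 = 3.
R = 1.8876500759/3 = 0.6292166920
Shift from A(h/2): −0.0012553140.

0.629217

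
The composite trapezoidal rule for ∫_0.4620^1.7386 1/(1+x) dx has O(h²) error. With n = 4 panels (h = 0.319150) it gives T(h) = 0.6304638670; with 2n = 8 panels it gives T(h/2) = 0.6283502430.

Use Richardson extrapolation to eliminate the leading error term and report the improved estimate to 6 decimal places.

0.627646

r = 2, so 2^r = 4.
4 × 0.6283502430 − 0.6304638670 = 1.8829371050
(4 × 0.6283502430 − 0.6304638670)/(4 − 1) = 0.6276457017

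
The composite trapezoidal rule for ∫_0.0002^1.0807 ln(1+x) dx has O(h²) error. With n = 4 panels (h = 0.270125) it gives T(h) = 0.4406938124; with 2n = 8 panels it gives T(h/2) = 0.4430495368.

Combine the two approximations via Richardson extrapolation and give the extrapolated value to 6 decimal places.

With r = 2 the leading error scales as h^2, so the weight is 2^2 = 4.
4·0.4430495368 = 1.7721981472; subtract 0.4406938124 → 1.3315043348
1.3315043348 ÷ 3 = 0.4438347783

0.443835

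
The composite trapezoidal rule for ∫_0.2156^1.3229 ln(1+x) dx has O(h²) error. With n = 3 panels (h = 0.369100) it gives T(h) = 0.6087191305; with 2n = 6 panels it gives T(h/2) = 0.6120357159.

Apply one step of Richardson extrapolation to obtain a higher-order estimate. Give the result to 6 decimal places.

The method has order 2: 2^2 = 4.
4*0.6120357159 − 0.6087191305 = 1.8394237331
(4*0.6120357159 − 0.6087191305)/(4 − 1) = 0.6131412444
Gap between inputs: 3.317e-03; correction applied: +0.0011055285.

0.613141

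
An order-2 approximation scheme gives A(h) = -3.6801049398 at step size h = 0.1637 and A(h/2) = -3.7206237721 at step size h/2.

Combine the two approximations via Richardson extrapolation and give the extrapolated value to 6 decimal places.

-3.734130

The method has order 2: 2^2 = 4.
Top: 4(-3.7206237721) − (-3.6801049398) = -11.2023901486
Extrapolated: (-11.2023901486) / 3 = -3.7341300495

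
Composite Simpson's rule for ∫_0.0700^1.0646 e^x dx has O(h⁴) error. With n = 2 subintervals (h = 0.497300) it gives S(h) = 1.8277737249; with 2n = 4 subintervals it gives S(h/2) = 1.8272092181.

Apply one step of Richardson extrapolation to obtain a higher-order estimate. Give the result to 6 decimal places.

Order 4 gives 2^r = 16 and 2^r − 1 = 15.
Difference of the inputs: 1.8272092181 − 1.8277737249 = -0.0005645068
Correction (A(h/2) − A(h))/(16 − 1) = (-0.0005645068)/15 = -0.0000376338
R = A(h/2) + (A(h/2) − A(h))/15 = 1.8272092181 − 0.0000376338 = 1.8271715843

1.827172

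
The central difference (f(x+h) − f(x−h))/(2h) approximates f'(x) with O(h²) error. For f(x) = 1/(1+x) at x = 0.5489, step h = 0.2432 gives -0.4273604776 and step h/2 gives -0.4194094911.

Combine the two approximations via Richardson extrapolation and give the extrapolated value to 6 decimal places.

Order 2 gives 2^r = 4 and 2^r − 1 = 3.
Weighted: (-1.6776379644) − (-0.4273604776) = -1.2502774868
R = (-1.2502774868)/3 = -0.4167591623

-0.416759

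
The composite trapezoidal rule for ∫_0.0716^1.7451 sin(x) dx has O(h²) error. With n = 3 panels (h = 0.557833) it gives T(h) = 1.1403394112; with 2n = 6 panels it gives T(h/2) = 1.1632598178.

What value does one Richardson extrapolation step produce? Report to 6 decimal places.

1.170900

Error is O(h^2); halving h shrinks it by 2^2 = 4.
4·1.1632598178 = 4.6530392712; 4.6530392712 − 1.1403394112 = 3.5126998600
3.5126998600 ÷ 3 = 1.1708999533
Gap between inputs: 2.292e-02; correction applied: +0.0076401355.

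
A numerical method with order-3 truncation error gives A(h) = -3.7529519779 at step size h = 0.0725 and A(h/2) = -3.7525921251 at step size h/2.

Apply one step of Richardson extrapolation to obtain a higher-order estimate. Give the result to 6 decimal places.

Order 3 gives 2^r = 8 and 2^r − 1 = 7.
Weighted: (-30.0207370008) − (-3.7529519779) = -26.2677850229
R = (-26.2677850229)/7 = -3.7525407176

-3.752541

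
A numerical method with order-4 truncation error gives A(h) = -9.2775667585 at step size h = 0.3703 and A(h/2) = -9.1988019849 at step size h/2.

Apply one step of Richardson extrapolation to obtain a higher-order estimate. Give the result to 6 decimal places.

-9.193551

Method order is 4; weight 2^4 = 16.
Top: 16(-9.1988019849) − (-9.2775667585) = -137.9032649999
Denominator 16 − 1 = 15.
R = (-137.9032649999)/15 = -9.1935510000
Gap between inputs: 7.876e-02; correction applied: +0.0052509849.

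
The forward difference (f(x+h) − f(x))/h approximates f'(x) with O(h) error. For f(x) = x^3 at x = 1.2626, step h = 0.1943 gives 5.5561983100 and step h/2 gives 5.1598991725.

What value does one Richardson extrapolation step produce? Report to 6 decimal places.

Method order is 1; weight 2^1 = 2.
2 × 5.1598991725 = 10.3197983450; 10.3197983450 − 5.5561983100 = 4.7636000350
Denominator 2 − 1 = 1.
So the Richardson estimate is 4.7636000350.
Shift from A(h/2): −0.3962991375.

4.763600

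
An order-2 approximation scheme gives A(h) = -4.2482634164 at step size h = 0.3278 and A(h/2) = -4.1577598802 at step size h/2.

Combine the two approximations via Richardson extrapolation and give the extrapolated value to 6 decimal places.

Method order is 2; weight 2^2 = 4.
Top: 4(-4.1577598802) − (-4.2482634164) = -12.3827761044
(-12.3827761044) ÷ 3 = -4.1275920348

-4.127592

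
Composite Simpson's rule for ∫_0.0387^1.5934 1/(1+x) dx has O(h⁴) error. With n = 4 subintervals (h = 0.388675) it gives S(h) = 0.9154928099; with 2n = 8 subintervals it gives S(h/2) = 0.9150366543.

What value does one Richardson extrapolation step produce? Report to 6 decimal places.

0.915006

r = 4, so 2^r = 16.
Weighted: 14.6405864688 − 0.9154928099 = 13.7250936589
Denominator 16 − 1 = 15.
Result: 0.9150062439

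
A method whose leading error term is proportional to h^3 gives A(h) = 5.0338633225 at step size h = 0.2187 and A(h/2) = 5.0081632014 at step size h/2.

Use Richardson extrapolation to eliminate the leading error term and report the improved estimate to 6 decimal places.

5.004492

Order 3 gives 2^r = 8 and 2^r − 1 = 7.
A(h/2) − A(h) = 5.0081632014 − 5.0338633225 = -0.0257001211
Divide by 2^3 − 1 = 7: (-0.0257001211)/7 = -0.0036714459
R = 5.0081632014 − 0.0036714459 = 5.0044917555
Gap between inputs: 2.570e-02; correction applied: −0.0036714459.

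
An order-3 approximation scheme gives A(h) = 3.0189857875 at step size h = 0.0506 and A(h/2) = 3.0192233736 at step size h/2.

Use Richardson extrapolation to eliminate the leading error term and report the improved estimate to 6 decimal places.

3.019257

r = 3: numerator weight 8, denominator 7.
8×3.0192233736 = 24.1537869888; subtract 3.0189857875 → 21.1348012013
21.1348012013 ÷ 7 = 3.0192573145
Shift from A(h/2): +0.0000339409.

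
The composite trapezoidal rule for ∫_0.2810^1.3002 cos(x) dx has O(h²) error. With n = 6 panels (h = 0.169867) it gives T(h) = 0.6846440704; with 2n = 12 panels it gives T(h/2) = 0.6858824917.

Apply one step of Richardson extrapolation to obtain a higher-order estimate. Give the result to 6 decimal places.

Error is O(h^2); halving h shrinks it by 2^2 = 4.
Difference of the inputs: 0.6858824917 − 0.6846440704 = 0.0012384213
Divide by 2^2 − 1 = 3: 0.0012384213/3 = 0.0004128071
R = 0.6858824917 + 0.0004128071 = 0.6862952988

0.686295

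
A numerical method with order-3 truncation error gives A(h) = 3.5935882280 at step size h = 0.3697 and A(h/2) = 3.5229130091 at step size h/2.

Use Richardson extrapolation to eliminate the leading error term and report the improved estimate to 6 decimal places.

With r = 3 the leading error scales as h^3, so the weight is 2^3 = 8.
Weighted: 28.1833040728 − 3.5935882280 = 24.5897158448
Extrapolated: 24.5897158448 / 7 = 3.5128165493
Gap between inputs: 7.068e-02; correction applied: −0.0100964598.

3.512817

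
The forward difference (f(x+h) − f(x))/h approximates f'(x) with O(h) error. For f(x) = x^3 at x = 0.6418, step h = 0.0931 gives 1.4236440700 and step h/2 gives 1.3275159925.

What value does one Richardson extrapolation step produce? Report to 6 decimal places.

1.231388

Leading term ∝ h^1; use weight 2 = 2^1.
2×1.3275159925 = 2.6550319850; subtract 1.4236440700 → 1.2313879150
Divide by 2^1 − 1 = 1.
R = 1.2313879150/1 = 1.2313879150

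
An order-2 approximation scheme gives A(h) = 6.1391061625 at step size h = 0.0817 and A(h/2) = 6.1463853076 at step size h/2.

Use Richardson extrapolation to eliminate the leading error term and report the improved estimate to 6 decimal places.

With r = 2 the leading error scales as h^2, so the weight is 2^2 = 4.
Numerator 4 × A(h/2) − A(h) = 4 × 6.1463853076 − 6.1391061625 = 18.4464350679
Divide by 2^2 − 1 = 3.
R = 18.4464350679/3 = 6.1488116893
Shift from A(h/2): +0.0024263817.

6.148812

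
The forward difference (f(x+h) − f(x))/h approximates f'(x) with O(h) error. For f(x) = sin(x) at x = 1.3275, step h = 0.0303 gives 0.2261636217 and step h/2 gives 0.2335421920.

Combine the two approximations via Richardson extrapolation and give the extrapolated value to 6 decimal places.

r = 1, so 2^r = 2.
2·0.2335421920 = 0.4670843840; 0.4670843840 − 0.2261636217 = 0.2409207623
Divide by 2^1 − 1 = 1.
0.2409207623 ÷ 1 = 0.2409207623
Shift from A(h/2): +0.0073785703.

0.240921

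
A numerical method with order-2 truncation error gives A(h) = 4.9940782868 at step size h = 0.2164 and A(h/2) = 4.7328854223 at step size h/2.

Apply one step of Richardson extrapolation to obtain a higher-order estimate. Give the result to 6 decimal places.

4.645821

Error is O(h^2); halving h shrinks it by 2^2 = 4.
Weighted: 18.9315416892 − 4.9940782868 = 13.9374634024
Divide by 2^2 − 1 = 3.
So the Richardson estimate is 4.6458211341.
Correction |R − A(h/2)| = 8.706e-02; gap |A(h/2) − A(h)| = 2.612e-01.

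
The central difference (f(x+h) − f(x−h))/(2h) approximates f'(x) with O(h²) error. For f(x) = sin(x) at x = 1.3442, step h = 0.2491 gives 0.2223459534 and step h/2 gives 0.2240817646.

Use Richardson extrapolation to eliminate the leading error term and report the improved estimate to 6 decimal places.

0.224660

With r = 2 the leading error scales as h^2, so the weight is 2^2 = 4.
Weighted: 0.8963270584 − 0.2223459534 = 0.6739811050
Divide by 2^2 − 1 = 3.
(4 × 0.2240817646 − 0.2223459534)/(4 − 1) = 0.2246603683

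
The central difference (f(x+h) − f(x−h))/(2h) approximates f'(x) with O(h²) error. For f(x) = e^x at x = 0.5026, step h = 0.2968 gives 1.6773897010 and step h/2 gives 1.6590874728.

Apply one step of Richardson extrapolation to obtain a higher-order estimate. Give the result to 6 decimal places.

1.652987

Order 2 gives 2^r = 4 and 2^r − 1 = 3.
2^2·A(h/2) = 6.6363498912; minus A(h) gives 4.9589601902.
Denominator 4 − 1 = 3.
4.9589601902 ÷ 3 = 1.6529867301
Correction |R − A(h/2)| = 6.101e-03; gap |A(h/2) − A(h)| = 1.830e-02.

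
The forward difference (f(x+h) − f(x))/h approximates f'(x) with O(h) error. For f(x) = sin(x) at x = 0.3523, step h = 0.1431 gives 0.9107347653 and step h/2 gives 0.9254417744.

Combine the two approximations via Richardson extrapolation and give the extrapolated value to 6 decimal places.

With r = 1 the leading error scales as h^1, so the weight is 2^1 = 2.
Numerator 2 × A(h/2) − A(h) = 2 × 0.9254417744 − 0.9107347653 = 0.9401487835
R = 0.9401487835/1 = 0.9401487835

0.940149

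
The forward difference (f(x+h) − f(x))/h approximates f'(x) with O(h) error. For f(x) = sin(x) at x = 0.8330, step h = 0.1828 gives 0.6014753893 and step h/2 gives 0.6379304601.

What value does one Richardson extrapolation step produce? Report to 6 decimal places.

Error is O(h^1); halving h shrinks it by 2^1 = 2.
2^1·A(h/2) = 1.2758609202; minus A(h) gives 0.6743855309.
Divide by 2^1 − 1 = 1.
Result: 0.6743855309
Gap between inputs: 3.646e-02; correction applied: +0.0364550708.

0.674386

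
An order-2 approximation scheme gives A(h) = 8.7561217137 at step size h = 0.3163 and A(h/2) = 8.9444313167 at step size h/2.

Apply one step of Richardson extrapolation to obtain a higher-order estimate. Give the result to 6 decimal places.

With r = 2 the leading error scales as h^2, so the weight is 2^2 = 4.
Top: 4(8.9444313167) − (8.7561217137) = 27.0216035531
Divide by 2^2 − 1 = 3.
Extrapolated: 27.0216035531 / 3 = 9.0072011844
Gap between inputs: 1.883e-01; correction applied: +0.0627698677.

9.007201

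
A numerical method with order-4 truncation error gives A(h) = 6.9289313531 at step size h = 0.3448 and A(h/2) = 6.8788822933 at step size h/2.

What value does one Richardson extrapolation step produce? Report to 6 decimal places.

6.875546

r = 4: numerator weight 16, denominator 15.
2^4 × A(h/2) = 110.0621166928; minus A(h) gives 103.1331853397.
Divide by 2^4 − 1 = 15.
103.1331853397 ÷ 15 = 6.8755456893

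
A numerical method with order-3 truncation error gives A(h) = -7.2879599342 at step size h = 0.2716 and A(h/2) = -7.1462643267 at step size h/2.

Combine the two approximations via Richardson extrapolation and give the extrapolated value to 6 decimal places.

Error is O(h^3); halving h shrinks it by 2^3 = 8.
2^3·A(h/2) = -57.1701146136; minus A(h) gives -49.8821546794.
(-49.8821546794) ÷ 7 = -7.1260220971

-7.126022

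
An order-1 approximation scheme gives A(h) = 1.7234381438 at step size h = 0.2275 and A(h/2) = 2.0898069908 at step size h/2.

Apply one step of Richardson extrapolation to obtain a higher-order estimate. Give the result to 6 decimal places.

With r = 1 the leading error scales as h^1, so the weight is 2^1 = 2.
2^1*A(h/2) = 4.1796139816; minus A(h) gives 2.4561758378.
2.4561758378 ÷ 1 = 2.4561758378

2.456176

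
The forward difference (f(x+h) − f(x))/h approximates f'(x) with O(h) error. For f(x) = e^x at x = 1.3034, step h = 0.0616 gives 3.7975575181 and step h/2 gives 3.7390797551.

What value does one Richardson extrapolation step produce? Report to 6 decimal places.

Leading term ∝ h^1; use weight 2 = 2^1.
2^1×A(h/2) = 7.4781595102; minus A(h) gives 3.6806019921.
R = 3.6806019921/1 = 3.6806019921
Gap between inputs: 5.848e-02; correction applied: −0.0584777630.

3.680602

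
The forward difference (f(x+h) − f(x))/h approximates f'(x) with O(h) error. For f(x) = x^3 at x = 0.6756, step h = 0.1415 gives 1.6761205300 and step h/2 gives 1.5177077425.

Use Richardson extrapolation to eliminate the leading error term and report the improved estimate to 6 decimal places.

Leading term ∝ h^1; use weight 2 = 2^1.
2^1 × A(h/2) = 3.0354154850; minus A(h) gives 1.3592949550.
1.3592949550 ÷ 1 = 1.3592949550

1.359295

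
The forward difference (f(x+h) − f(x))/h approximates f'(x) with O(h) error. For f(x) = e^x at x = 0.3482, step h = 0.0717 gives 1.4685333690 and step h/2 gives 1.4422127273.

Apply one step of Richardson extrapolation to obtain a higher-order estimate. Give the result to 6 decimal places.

r = 1, so 2^r = 2.
2·1.4422127273 = 2.8844254546; 2.8844254546 − 1.4685333690 = 1.4158920856
Extrapolated: 1.4158920856 / 1 = 1.4158920856
Shift from A(h/2): −0.0263206417.

1.415892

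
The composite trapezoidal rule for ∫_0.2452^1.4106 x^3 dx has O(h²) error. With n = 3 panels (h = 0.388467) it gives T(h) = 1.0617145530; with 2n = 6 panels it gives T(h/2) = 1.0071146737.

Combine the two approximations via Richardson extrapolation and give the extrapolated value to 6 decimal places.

With r = 2 the leading error scales as h^2, so the weight is 2^2 = 4.
Weighted: 4.0284586948 − 1.0617145530 = 2.9667441418
Denominator 4 − 1 = 3.
Result: 0.9889147139

0.988915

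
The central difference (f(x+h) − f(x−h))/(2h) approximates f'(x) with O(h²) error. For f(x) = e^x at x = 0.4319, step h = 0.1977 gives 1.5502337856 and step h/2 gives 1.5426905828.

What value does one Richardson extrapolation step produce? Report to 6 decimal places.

Leading term ∝ h^2; use weight 4 = 2^2.
Weighted: 6.1707623312 − 1.5502337856 = 4.6205285456
Denominator 4 − 1 = 3.
So the Richardson estimate is 1.5401761819.

1.540176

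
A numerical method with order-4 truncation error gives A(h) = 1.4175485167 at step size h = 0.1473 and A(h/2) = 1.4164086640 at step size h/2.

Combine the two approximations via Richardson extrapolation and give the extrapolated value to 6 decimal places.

1.416333

The method has order 4: 2^4 = 16.
Top: 16(1.4164086640) − (1.4175485167) = 21.2449901073
R = 21.2449901073/15 = 1.4163326738
Shift from A(h/2): −0.0000759902.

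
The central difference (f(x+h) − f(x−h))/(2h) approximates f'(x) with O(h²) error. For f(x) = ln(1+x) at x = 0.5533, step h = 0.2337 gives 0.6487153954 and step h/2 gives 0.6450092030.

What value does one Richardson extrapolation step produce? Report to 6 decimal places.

0.643774

r = 2: numerator weight 4, denominator 3.
2^2×A(h/2) = 2.5800368120; minus A(h) gives 1.9313214166.
1.9313214166 ÷ 3 = 0.6437738055
Shift from A(h/2): −0.0012353975.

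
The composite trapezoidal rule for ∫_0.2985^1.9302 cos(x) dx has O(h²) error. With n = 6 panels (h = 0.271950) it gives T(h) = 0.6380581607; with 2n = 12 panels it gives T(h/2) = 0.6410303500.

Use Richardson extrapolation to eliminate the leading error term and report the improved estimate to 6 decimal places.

Order 2 gives 2^r = 4 and 2^r − 1 = 3.
4 × 0.6410303500 − 0.6380581607 = 1.9260632393
Denominator 4 − 1 = 3.
So the Richardson estimate is 0.6420210798.
Shift from A(h/2): +0.0009907298.

0.642021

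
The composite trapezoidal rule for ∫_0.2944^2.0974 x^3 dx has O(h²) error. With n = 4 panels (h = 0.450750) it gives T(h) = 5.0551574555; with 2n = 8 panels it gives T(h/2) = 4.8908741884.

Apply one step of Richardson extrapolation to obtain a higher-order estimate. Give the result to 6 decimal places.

4.836113

With r = 2 the leading error scales as h^2, so the weight is 2^2 = 4.
Difference of the inputs: 4.8908741884 − 5.0551574555 = -0.1642832671
Divide by 2^2 − 1 = 3: (-0.1642832671)/3 = -0.0547610890
R = A(h/2) + (A(h/2) − A(h))/3 = 4.8908741884 − 0.0547610890 = 4.8361130994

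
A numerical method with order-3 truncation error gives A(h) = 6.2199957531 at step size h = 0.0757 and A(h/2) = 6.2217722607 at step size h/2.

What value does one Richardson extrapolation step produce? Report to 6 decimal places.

6.222026

Leading term ∝ h^3; use weight 8 = 2^3.
Numerator 8 × A(h/2) − A(h) = 8 × 6.2217722607 − 6.2199957531 = 43.5541823325
Extrapolated: 43.5541823325 / 7 = 6.2220260475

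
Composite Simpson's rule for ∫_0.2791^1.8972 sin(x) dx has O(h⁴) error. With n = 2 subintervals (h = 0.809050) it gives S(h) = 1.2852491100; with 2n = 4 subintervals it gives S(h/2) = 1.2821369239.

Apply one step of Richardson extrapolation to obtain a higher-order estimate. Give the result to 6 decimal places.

1.281929

With r = 4 the leading error scales as h^4, so the weight is 2^4 = 16.
2^4 × A(h/2) = 20.5141907824; minus A(h) gives 19.2289416724.
Divide by 2^4 − 1 = 15.
Extrapolated: 19.2289416724 / 15 = 1.2819294448
Correction |R − A(h/2)| = 2.075e-04; gap |A(h/2) − A(h)| = 3.112e-03.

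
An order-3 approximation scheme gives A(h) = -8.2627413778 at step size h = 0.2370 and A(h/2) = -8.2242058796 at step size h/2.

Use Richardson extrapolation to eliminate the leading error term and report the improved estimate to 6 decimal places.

-8.218701

Order 3 gives 2^r = 8 and 2^r − 1 = 7.
8 × (-8.2242058796) = -65.7936470368; (-65.7936470368) − (-8.2627413778) = -57.5309056590
Extrapolated: (-57.5309056590) / 7 = -8.2187008084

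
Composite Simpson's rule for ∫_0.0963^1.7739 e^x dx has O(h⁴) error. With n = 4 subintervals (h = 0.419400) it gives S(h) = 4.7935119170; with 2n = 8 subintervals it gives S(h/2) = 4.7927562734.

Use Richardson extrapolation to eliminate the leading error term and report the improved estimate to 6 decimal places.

With r = 4 the leading error scales as h^4, so the weight is 2^4 = 16.
16 × 4.7927562734 = 76.6841003744; subtract 4.7935119170 → 71.8905884574
Divide by 2^4 − 1 = 15.
Extrapolated: 71.8905884574 / 15 = 4.7927058972

4.792706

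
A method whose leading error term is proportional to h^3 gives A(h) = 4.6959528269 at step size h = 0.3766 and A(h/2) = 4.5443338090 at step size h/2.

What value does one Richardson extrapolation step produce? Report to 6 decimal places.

4.522674

With r = 3 the leading error scales as h^3, so the weight is 2^3 = 8.
2^3*A(h/2) = 36.3546704720; minus A(h) gives 31.6587176451.
31.6587176451 ÷ 7 = 4.5226739493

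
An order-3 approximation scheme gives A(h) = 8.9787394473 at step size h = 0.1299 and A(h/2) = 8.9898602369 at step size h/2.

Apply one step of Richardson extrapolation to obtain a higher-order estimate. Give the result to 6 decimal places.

Error is O(h^3); halving h shrinks it by 2^3 = 8.
8 × 8.9898602369 = 71.9188818952; 71.9188818952 − 8.9787394473 = 62.9401424479
Extrapolated: 62.9401424479 / 7 = 8.9914489211

8.991449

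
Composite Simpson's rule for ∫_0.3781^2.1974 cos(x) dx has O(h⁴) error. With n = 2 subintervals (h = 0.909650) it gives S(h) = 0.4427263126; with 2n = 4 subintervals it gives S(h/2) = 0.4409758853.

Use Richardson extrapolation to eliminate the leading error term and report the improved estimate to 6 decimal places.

Error is O(h^4); halving h shrinks it by 2^4 = 16.
Weighted: 7.0556141648 − 0.4427263126 = 6.6128878522
R = 6.6128878522/15 = 0.4408591901
Gap between inputs: 1.750e-03; correction applied: −0.0001166952.

0.440859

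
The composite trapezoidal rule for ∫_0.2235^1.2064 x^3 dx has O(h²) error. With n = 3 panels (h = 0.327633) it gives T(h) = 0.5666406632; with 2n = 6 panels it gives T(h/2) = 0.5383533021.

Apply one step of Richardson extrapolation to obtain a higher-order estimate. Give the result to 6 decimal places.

0.528924

r = 2: numerator weight 4, denominator 3.
4×0.5383533021 − 0.5666406632 = 1.5867725452
Denominator 4 − 1 = 3.
So the Richardson estimate is 0.5289241817.
Correction |R − A(h/2)| = 9.429e-03; gap |A(h/2) − A(h)| = 2.829e-02.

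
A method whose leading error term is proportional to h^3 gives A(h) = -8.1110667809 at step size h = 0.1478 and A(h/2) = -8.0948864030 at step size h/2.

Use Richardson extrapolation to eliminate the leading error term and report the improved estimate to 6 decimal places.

Method order is 3; weight 2^3 = 8.
A(h/2) − A(h) = -8.0948864030 − (-8.1110667809) = 0.0161803779
Correction (A(h/2) − A(h))/(8 − 1) = 0.0161803779/7 = 0.0023114826
R = -8.0948864030 + 0.0023114826 = -8.0925749204

-8.092575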